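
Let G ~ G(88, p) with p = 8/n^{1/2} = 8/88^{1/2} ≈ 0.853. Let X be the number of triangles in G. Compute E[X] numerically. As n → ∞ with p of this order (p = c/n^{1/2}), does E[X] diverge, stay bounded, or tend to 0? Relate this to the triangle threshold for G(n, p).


Number of potential triangles: C(88, 3) = 109736.
Each occurs with probability p³ ≈ (0.853)³ ≈ 6.20220e-01.
By linearity: E[X] = C(88, 3)·p³ ≈ 109736 · 6.20220e-01 ≈ 68060.491.
Since α = 1/2 < 1, p = c/n^{1/2} ≫ 1/n is above the triangle threshold p ~ 1/n. Asymptotically E[X] ~ (c³/6)·n^{3(1−α)} = (8³/6)·n^{1.5} → ∞; triangles are abundant w.h.p.

E[X] ≈ 68060.491; in regime p = Θ(1/n^{1/2}) E[X] diverges (above the triangle threshold p ~ 1/n).


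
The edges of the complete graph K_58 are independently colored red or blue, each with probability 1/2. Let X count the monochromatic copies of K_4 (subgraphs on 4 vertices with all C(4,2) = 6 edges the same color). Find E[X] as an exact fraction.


Let X = Σ_S X_S over the C(58, 4) = 424270 subsets S of size 4, where X_S = 1 if the K_4 on S is monochromatic.
For a fixed S, the K_4 on S has C(4, 2) = 6 edges. P[all 6 edges red] = (1/2)^6, and likewise for blue, so P[monochromatic] = 2·(1/2)^6 = 2^{1 − 6} = 1/32.
By linearity of expectation: E[X] = C(58, 4) · 2^{1 − 6} = 424270 · 1/32 = 212135/16.
Numerically: E[X] ≈ 13258.438.

E[X] = C(58,4)·2^(1−C(4,2)) = 212135/16 ≈ 13258.438.


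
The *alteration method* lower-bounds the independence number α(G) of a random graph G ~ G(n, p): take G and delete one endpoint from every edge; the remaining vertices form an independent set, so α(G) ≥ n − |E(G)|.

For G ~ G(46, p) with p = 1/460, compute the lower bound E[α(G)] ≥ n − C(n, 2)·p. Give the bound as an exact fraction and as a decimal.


E[|E(G)|] = C(46, 2)·p = 1035 · (1/460) = 9/4.
E[α(G)] ≥ n − E[|E(G)|] = 46 − 9/4 = 175/4.
Numerically: ≈ 43.7500.
(This is only a lower bound; the true E[α(G)] may be larger.)

E[α(G)] ≥ 175/4 ≈ 43.7500.


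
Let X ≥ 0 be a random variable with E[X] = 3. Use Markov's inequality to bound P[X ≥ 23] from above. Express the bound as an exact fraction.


μ = E[X] = 3, a = 23.
Markov: P[X ≥ 23] ≤ μ/a = (3)/23 = 3/23.
Numerically: ≈ 0.1304.
(Since a = 23 > μ = 3.0000, the bound 3/23 is < 1 and informative.)

P[X ≥ 23] ≤ 3/23 ≈ 0.1304.


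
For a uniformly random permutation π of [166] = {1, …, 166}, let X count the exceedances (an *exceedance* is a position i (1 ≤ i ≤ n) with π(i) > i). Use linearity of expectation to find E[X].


Write X = Σ_{i=1}^{166} X_i, where X_i = 1_{π(i) > i}.
For each fixed i, π(i) is uniform over {1, …, 166} (marginal of a uniform permutation), so P[π(i) > i] = (n − i)/n. Summing: Σ_{i=1}^{166} (n − i)/n = (0 + 1 + … + 165)/166 = 166(166 − 1)/(2·166) = (166 − 1)/2.
Hence E[X] = Σ_{i=1}^{166} (166 − i)/166 = 165/2 ≈ 82.500000.

E[X] = 165/2 = 82.500000.


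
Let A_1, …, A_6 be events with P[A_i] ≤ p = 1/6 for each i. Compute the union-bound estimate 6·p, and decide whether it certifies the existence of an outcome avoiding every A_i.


Union bound: P[∪_{i=1}^{6} A_i] ≤ Σ_i P[A_i] ≤ 6·p = 6·(1/6) = 1.
Numerically: 1 ≈ 1.0000.
Is 1 < 1? NO.
Since the bound 1 is ≥ 1, the union bound is uninformative here; it does NOT by itself certify existence.

6·p = 1 ≈ 1.0000; existence NOT certified by the union bound.


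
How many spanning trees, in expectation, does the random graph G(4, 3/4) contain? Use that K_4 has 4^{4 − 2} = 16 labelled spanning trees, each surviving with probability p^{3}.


K_4 has 4^{4 − 2} = 16 labelled spanning trees.
For each such spanning tree H, let X_H = 1 if all 3 edges of H are present in G. Then P[X_H = 1] = p^{3} = (3/4)^{3} = 27/64.
By linearity: E[X] = Σ_H E[X_H] = 16 · p^{3} = 16 · 27/64 = 27/4.
Numerically: E[X] ≈ 6.75.

E[X] = 16 · (3/4)^{3} = 27/4 ≈ 6.75.


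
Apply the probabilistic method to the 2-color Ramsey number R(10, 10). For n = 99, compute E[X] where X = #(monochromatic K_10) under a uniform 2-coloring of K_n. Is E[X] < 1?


E[X] = C(99, 10) · 2^{1 − 45} = 15579278510796 · 2^{−44} = 15579278510796/17592186044416.
As a reduced fraction: E[X] = 3894819627699/4398046511104 ≈ 0.8856.
Is E[X] < 1? YES.
Since E[X] < 1, there exists a 2-coloring of K_{99} with no monochromatic K_10; hence R(10, 10) > 99.

E[X] = 3894819627699/4398046511104 ≈ 0.8856; E[X] < 1, so R(10, 10) > 99.


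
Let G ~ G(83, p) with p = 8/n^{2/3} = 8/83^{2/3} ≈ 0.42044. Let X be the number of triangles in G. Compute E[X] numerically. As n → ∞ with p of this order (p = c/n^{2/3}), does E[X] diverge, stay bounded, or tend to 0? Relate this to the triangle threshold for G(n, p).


Number of potential triangles: C(83, 3) = 91881.
Each occurs with probability p³ ≈ (0.42044)³ ≈ 7.4321382e-02.
By linearity: E[X] = C(83, 3)·p³ ≈ 91881 · 7.4321382e-02 ≈ 6828.72289.
Since α = 2/3 < 1, p = c/n^{2/3} ≫ 1/n is above the triangle threshold p ~ 1/n. Asymptotically E[X] ~ (c³/6)·n^{3(1−α)} = (8³/6)·n^{1} → ∞; triangles are abundant w.h.p.

E[X] ≈ 6828.72289; in regime p = Θ(1/n^{2/3}) E[X] diverges (above the triangle threshold p ~ 1/n).


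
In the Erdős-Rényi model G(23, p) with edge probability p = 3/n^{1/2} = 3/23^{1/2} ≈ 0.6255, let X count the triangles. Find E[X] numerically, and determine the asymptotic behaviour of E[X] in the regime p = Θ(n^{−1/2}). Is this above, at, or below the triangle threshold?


Number of potential triangles: C(23, 3) = 1771.
Each occurs with probability p³ ≈ (0.6255)³ ≈ 2.447778e-01.
By linearity: E[X] = C(23, 3)·p³ ≈ 1771 · 2.447778e-01 ≈ 433.5015.
Since α = 1/2 < 1, p = c/n^{1/2} ≫ 1/n is above the triangle threshold p ~ 1/n. Asymptotically E[X] ~ (c³/6)·n^{3(1−α)} = (3³/6)·n^{1.5} → ∞; triangles are abundant w.h.p.

E[X] ≈ 433.5015; in regime p = Θ(1/n^{1/2}) E[X] diverges (above the triangle threshold p ~ 1/n).


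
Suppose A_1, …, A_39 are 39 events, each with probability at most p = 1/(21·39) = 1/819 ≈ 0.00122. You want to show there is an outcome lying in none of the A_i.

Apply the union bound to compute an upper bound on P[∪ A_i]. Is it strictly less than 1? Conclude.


Union bound: P[∪_{i=1}^{39} A_i] ≤ Σ_i P[A_i] ≤ 39·p = 39·(1/819) = 1/21.
Numerically: 1/21 ≈ 0.04762.
Is 1/21 < 1? YES.
Since P[∪ A_i] ≤ 1/21 < 1, the complement has P[∩ A_i^c] ≥ 1 − 1/21 = 20/21 > 0, so some outcome avoids every A_i.

39·p = 1/21 ≈ 0.04762; existence CERTIFIED by the union bound.


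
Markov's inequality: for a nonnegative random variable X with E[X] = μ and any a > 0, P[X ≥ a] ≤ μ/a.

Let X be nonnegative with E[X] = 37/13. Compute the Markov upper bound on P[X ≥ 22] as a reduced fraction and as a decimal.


μ = E[X] = 37/13, a = 22.
Markov: P[X ≥ 22] ≤ μ/a = (37/13)/22 = 37/286.
Numerically: ≈ 0.12937.
(Since a = 22 > μ = 2.84615, the bound 37/286 is < 1 and informative.)

P[X ≥ 22] ≤ 37/286 ≈ 0.12937.


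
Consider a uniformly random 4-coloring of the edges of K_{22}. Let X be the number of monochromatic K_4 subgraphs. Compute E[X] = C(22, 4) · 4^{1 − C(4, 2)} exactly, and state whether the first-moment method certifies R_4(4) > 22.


E[X] = C(22, 4) · 4^{1 − 6} = 7315 · 4^{−5} = 7315/1024.
As a reduced fraction: E[X] = 7315/1024 ≈ 7.144.
Is E[X] < 1? NO.
Since E[X] ≥ 1, the first-moment bound is inconclusive at n = 22; it does NOT by itself certify R_4(4) > 22.

E[X] = 7315/1024 ≈ 7.144; E[X] ≥ 1; first-moment method inconclusive here.


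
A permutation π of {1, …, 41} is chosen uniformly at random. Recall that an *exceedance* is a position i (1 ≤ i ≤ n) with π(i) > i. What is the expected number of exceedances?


Write X = Σ_{i=1}^{41} X_i, where X_i = 1_{π(i) > i}.
For each fixed i, π(i) is uniform over {1, …, 41} (marginal of a uniform permutation), so P[π(i) > i] = (n − i)/n. Summing: Σ_{i=1}^{41} (n − i)/n = (0 + 1 + … + 40)/41 = 41(41 − 1)/(2·41) = (41 − 1)/2.
Hence E[X] = Σ_{i=1}^{41} (41 − i)/41 = 20 ≈ 20.000.

E[X] = 20 = 20.000.


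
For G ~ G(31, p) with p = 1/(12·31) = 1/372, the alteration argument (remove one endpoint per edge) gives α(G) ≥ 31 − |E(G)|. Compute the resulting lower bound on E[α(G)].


E[|E(G)|] = C(31, 2)·p = 465 · (1/372) = 5/4.
E[α(G)] ≥ n − E[|E(G)|] = 31 − 5/4 = 119/4.
Numerically: ≈ 29.750.
(This is only a lower bound; the true E[α(G)] may be larger.)

E[α(G)] ≥ 119/4 ≈ 29.750.


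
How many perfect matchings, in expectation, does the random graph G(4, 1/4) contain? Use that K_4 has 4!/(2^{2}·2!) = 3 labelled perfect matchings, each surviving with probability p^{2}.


K_4 has 4!/(2^{2}·2!) = 3 labelled perfect matchings.
For each such perfect matching H, let X_H = 1 if all 2 edges of H are present in G. Then P[X_H = 1] = p^{2} = (1/4)^{2} = 1/16.
Summing the indicators: E[X] = Σ_H E[X_H] = 3 · p^{2} = 3 · 1/16 = 3/16.
Numerically: E[X] ≈ 0.1875.

E[X] = 3 · (1/4)^{2} = 3/16 ≈ 0.1875.


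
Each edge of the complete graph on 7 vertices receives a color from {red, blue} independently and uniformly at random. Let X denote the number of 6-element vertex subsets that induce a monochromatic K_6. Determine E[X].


Let X = Σ_S X_S over the C(7, 6) = 7 subsets S of size 6, where X_S = 1 if the K_6 on S is monochromatic.
For a fixed S, the K_6 on S has C(6, 2) = 15 edges. P[all 15 edges red] = (1/2)^15, and likewise for blue, so P[monochromatic] = 2·(1/2)^15 = 2^{1 − 15} = 1/16384.
Summing: E[X] = C(7, 6) · 2^{1 − 15} = 7 · 1/16384 = 7/16384.
Numerically: E[X] ≈ 0.000427.

E[X] = C(7,6)·2^(1−C(6,2)) = 7/16384 ≈ 0.000427.


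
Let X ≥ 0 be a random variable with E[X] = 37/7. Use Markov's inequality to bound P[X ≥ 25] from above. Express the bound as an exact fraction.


μ = E[X] = 37/7, a = 25.
Markov: P[X ≥ 25] ≤ μ/a = (37/7)/25 = 37/175.
Numerically: ≈ 0.21143.
(Since a = 25 > μ = 5.28571, the bound 37/175 is < 1 and informative.)

P[X ≥ 25] ≤ 37/175 ≈ 0.21143.


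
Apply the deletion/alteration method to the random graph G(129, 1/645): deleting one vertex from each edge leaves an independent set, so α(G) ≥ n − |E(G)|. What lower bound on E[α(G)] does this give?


E[|E(G)|] = C(129, 2)·p = 8256 · (1/645) = 64/5.
E[α(G)] ≥ n − E[|E(G)|] = 129 − 64/5 = 581/5.
Numerically: ≈ 116.200.
(This is only a lower bound; the true E[α(G)] may be larger.)

E[α(G)] ≥ 581/5 ≈ 116.200.


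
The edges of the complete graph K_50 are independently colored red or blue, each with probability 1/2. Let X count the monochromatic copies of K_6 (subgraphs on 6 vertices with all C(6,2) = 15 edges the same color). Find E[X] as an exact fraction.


Let X = Σ_S X_S over the C(50, 6) = 15890700 subsets S of size 6, where X_S = 1 if the K_6 on S is monochromatic.
For a fixed S, the K_6 on S has C(6, 2) = 15 edges. P[all 15 edges red] = (1/2)^15, and likewise for blue, so P[monochromatic] = 2·(1/2)^15 = 2^{1 − 15} = 1/16384.
Summing: E[X] = C(50, 6) · 2^{1 − 15} = 15890700 · 1/16384 = 3972675/4096.
Numerically: E[X] ≈ 969.891.

E[X] = C(50,6)·2^(1−C(6,2)) = 3972675/4096 ≈ 969.891.


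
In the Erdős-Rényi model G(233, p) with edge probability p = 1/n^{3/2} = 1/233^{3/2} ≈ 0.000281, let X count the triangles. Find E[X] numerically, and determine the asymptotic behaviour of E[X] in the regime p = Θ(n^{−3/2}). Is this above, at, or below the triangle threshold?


Number of potential triangles: C(233, 3) = 2081156.
Each occurs with probability p³ ≈ (0.000281)³ ≈ 2.22279e-11.
By linearity: E[X] = C(233, 3)·p³ ≈ 2081156 · 2.22279e-11 ≈ 0.000.
Since α = 3/2 > 1, p = c/n^{3/2} = o(1/n) is below the triangle threshold p ~ 1/n. Asymptotically E[X] ~ (c³/6)·n^{3(1−α)} = (1³/6)·n^{-1.5} → 0, so by Markov's inequality G has no triangles w.h.p.

E[X] ≈ 0.000; in regime p = Θ(1/n^{3/2}) E[X] tends to 0 (below the triangle threshold p ~ 1/n).


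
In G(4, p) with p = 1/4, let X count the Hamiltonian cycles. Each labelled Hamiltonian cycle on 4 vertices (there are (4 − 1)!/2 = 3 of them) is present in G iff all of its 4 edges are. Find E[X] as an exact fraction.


K_4 has (4 − 1)!/2 = 3 labelled Hamiltonian cycles.
For each such Hamiltonian cycle H, let X_H = 1 if all 4 edges of H are present in G. Then P[X_H = 1] = p^{4} = (1/4)^{4} = 1/256.
By linearity of expectation: E[X] = Σ_H E[X_H] = 3 · p^{4} = 3 · 1/256 = 3/256.
Numerically: E[X] ≈ 0.01172.

E[X] = 3 · (1/4)^{4} = 3/256 ≈ 0.01172.


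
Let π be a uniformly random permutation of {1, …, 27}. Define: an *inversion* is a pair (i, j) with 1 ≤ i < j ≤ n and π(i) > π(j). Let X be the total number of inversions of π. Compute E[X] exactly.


Write X = Σ X_I over the C(27, 2) = 351 pairs i < j, with X_I the indicator of one inversion.
There are 351 indicators.
For each fixed pair i < j, the values π(i) and π(j) are two distinct elements of {1, …, 27} in uniformly random order; by symmetry P[π(i) > π(j)] = 1/2.
By linearity: E[X] = 351 · (1/2) = C(27, 2) · (1/2) = 351/2 = 351/2 ≈ 175.500000.

E[X] = 351/2 = 175.500000.


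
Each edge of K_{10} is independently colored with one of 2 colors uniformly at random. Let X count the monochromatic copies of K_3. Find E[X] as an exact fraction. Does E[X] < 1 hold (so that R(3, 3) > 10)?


E[X] = C(10, 3) · 2^{1 − 3} = 120 · 2^{−2} = 120/4.
As a reduced fraction: E[X] = 30 ≈ 30.00000.
Is E[X] < 1? NO.
Since E[X] ≥ 1, the first-moment bound is inconclusive at n = 10; it does NOT by itself certify R(3, 3) > 10.

E[X] = 30 ≈ 30.00000; E[X] ≥ 1; first-moment method inconclusive here.


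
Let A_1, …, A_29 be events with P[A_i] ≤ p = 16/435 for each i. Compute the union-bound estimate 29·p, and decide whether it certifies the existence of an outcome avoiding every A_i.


Union bound: P[∪_{i=1}^{29} A_i] ≤ Σ_i P[A_i] ≤ 29·p = 29·(16/435) = 16/15.
Numerically: 16/15 ≈ 1.0666667.
Is 16/15 < 1? NO.
Since the bound 16/15 is ≥ 1, the union bound is uninformative here; it does NOT by itself certify existence.

29·p = 16/15 ≈ 1.0666667; existence NOT certified by the union bound.


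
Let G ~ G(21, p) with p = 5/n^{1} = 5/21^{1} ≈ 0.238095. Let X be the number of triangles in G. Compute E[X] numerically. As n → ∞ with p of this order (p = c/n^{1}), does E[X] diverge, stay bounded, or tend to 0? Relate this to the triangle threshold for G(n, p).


Number of potential triangles: C(21, 3) = 1330.
Each occurs with probability p³ ≈ (0.238095)³ ≈ 1.34974625e-02.
By linearity: E[X] = C(21, 3)·p³ ≈ 1330 · 1.34974625e-02 ≈ 17.951625.
Here α = 1, so p = 5/n is exactly at the triangle threshold p ~ 1/n. Asymptotically E[X] → c³/6 = 5³/6 = 125/6 ≈ 20.833333, a bounded constant. In this regime the triangle count is asymptotically Poisson(c³/6).

E[X] ≈ 17.951625; in regime p = Θ(1/n^{1}) E[X] stays bounded (at the triangle threshold p ~ 1/n).


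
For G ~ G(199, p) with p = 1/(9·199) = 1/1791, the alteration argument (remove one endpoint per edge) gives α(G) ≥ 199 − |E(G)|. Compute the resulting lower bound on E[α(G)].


E[|E(G)|] = C(199, 2)·p = 19701 · (1/1791) = 11.
E[α(G)] ≥ n − E[|E(G)|] = 199 − 11 = 188.
Numerically: ≈ 188.000000.
(This is only a lower bound; the true E[α(G)] may be larger.)

E[α(G)] ≥ 188 ≈ 188.000000.


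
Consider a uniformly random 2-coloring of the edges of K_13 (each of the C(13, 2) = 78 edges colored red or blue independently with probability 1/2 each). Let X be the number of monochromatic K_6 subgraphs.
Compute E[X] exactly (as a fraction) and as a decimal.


Let X = Σ_S X_S over the C(13, 6) = 1716 subsets S of size 6, where X_S = 1 if the K_6 on S is monochromatic.
For a fixed S, the K_6 on S has C(6, 2) = 15 edges. P[all 15 edges red] = (1/2)^15, and likewise for blue, so P[monochromatic] = 2·(1/2)^15 = 2^{1 − 15} = 1/16384.
Summing: E[X] = C(13, 6) · 2^{1 − 15} = 1716 · 1/16384 = 429/4096.
Numerically: E[X] ≈ 0.104736.

E[X] = C(13,6)·2^(1−C(6,2)) = 429/4096 ≈ 0.104736.


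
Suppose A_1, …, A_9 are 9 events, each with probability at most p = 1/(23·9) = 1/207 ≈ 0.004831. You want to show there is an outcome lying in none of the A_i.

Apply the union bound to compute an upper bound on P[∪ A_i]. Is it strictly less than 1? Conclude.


Union bound: P[∪_{i=1}^{9} A_i] ≤ Σ_i P[A_i] ≤ 9·p = 9·(1/207) = 1/23.
Numerically: 1/23 ≈ 0.043478.
Is 1/23 < 1? YES.
Since P[∪ A_i] ≤ 1/23 < 1, the complement has P[∩ A_i^c] ≥ 1 − 1/23 = 22/23 > 0, so some outcome avoids every A_i.

9·p = 1/23 ≈ 0.043478; existence CERTIFIED by the union bound.


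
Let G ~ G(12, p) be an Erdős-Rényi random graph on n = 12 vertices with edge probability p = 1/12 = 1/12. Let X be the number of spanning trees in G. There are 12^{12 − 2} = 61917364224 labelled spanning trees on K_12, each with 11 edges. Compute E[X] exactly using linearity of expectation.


K_12 has 12^{12 − 2} = 61917364224 labelled spanning trees.
For each such spanning tree H, let X_H = 1 if all 11 edges of H are present in G. Then P[X_H = 1] = p^{11} = (1/12)^{11} = 1/743008370688.
By linearity: E[X] = Σ_H E[X_H] = 61917364224 · p^{11} = 61917364224 · 1/743008370688 = 1/12.
Numerically: E[X] ≈ 0.08333.

E[X] = 61917364224 · (1/12)^{11} = 1/12 ≈ 0.08333.


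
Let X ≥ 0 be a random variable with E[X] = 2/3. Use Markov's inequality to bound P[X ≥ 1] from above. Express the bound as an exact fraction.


μ = E[X] = 2/3, a = 1.
Markov: P[X ≥ 1] ≤ μ/a = (2/3)/1 = 2/3.
Numerically: ≈ 0.66667.
(Since a = 1 > μ = 0.66667, the bound 2/3 is < 1 and informative.)

P[X ≥ 1] ≤ 2/3 ≈ 0.66667.


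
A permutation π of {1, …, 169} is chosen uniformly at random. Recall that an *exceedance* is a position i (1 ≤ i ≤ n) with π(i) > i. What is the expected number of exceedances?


Write X = Σ_{i=1}^{169} X_i, where X_i = 1_{π(i) > i}.
For each fixed i, π(i) is uniform over {1, …, 169} (marginal of a uniform permutation), so P[π(i) > i] = (n − i)/n. Summing: Σ_{i=1}^{169} (n − i)/n = (0 + 1 + … + 168)/169 = 169(169 − 1)/(2·169) = (169 − 1)/2.
Hence E[X] = Σ_{i=1}^{169} (169 − i)/169 = 84 ≈ 84.0000.

E[X] = 84 = 84.0000.


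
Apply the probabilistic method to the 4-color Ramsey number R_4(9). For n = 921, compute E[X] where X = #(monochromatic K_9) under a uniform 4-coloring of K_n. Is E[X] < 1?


E[X] = C(921, 9) · 4^{1 − 36} = 1263413444025789313455 · 4^{−35} = 1263413444025789313455/1180591620717411303424.
As a reduced fraction: E[X] = 1263413444025789313455/1180591620717411303424 ≈ 1.07015.
Is E[X] < 1? NO.
Since E[X] ≥ 1, the first-moment bound is inconclusive at n = 921; it does NOT by itself certify R_4(9) > 921.

E[X] = 1263413444025789313455/1180591620717411303424 ≈ 1.07015; E[X] ≥ 1; first-moment method inconclusive here.


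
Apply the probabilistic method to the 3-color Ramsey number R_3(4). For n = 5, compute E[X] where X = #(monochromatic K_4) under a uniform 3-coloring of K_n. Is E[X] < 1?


E[X] = C(5, 4) · 3^{1 − 6} = 5 · 3^{−5} = 5/243.
As a reduced fraction: E[X] = 5/243 ≈ 0.021.
Is E[X] < 1? YES.
Since E[X] < 1, there exists a 3-coloring of K_{5} with no monochromatic K_4; hence R_3(4) > 5.

E[X] = 5/243 ≈ 0.021; E[X] < 1, so R_3(4) > 5.


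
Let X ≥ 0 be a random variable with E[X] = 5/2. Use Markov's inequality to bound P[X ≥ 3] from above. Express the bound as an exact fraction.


μ = E[X] = 5/2, a = 3.
Markov: P[X ≥ 3] ≤ μ/a = (5/2)/3 = 5/6.
Numerically: ≈ 0.833333.
(Since a = 3 > μ = 2.500000, the bound 5/6 is < 1 and informative.)

P[X ≥ 3] ≤ 5/6 ≈ 0.833333.


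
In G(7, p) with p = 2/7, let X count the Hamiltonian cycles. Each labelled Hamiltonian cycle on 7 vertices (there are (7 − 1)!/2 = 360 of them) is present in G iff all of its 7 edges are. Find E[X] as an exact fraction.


K_7 has (7 − 1)!/2 = 360 labelled Hamiltonian cycles.
For each such Hamiltonian cycle H, let X_H = 1 if all 7 edges of H are present in G. Then P[X_H = 1] = p^{7} = (2/7)^{7} = 128/823543.
Summing the indicators: E[X] = Σ_H E[X_H] = 360 · p^{7} = 360 · 128/823543 = 46080/823543.
Numerically: E[X] ≈ 0.0559534.

E[X] = 360 · (2/7)^{7} = 46080/823543 ≈ 0.0559534.


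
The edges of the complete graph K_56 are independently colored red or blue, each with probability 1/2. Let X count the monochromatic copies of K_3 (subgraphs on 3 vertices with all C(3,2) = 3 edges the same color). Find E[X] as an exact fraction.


Let X = Σ_S X_S over the C(56, 3) = 27720 subsets S of size 3, where X_S = 1 if the K_3 on S is monochromatic.
For a fixed S, the K_3 on S has C(3, 2) = 3 edges. P[all 3 edges red] = (1/2)^3, and likewise for blue, so P[monochromatic] = 2·(1/2)^3 = 2^{1 − 3} = 1/4.
By linearity: E[X] = C(56, 3) · 2^{1 − 3} = 27720 · 1/4 = 6930.
Numerically: E[X] ≈ 6930.000.

E[X] = C(56,3)·2^(1−C(3,2)) = 6930 ≈ 6930.000.


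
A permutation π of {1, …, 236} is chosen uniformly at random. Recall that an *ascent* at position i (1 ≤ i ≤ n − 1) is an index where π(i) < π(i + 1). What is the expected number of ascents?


Write X = Σ X_I over i = 1, …, 235, with X_I the indicator of one ascent.
There are 235 indicators.
For each fixed i, the pair (π(i), π(i+1)) is a uniformly random ordered pair of distinct values from {1, …, 236}; by symmetry P[π(i) < π(i+1)] = 1/2.
By linearity: E[X] = 235 · (1/2) = (236 − 1) · (1/2) = 235/2 ≈ 117.50000.

E[X] = 235/2 = 117.50000.


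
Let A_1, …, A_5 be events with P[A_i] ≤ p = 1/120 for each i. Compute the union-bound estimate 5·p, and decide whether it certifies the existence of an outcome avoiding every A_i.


Union bound: P[∪_{i=1}^{5} A_i] ≤ Σ_i P[A_i] ≤ 5·p = 5·(1/120) = 1/24.
Numerically: 1/24 ≈ 0.041667.
Is 1/24 < 1? YES.
Since P[∪ A_i] ≤ 1/24 < 1, the complement has P[∩ A_i^c] ≥ 1 − 1/24 = 23/24 > 0, so some outcome avoids every A_i.

5·p = 1/24 ≈ 0.041667; existence CERTIFIED by the union bound.


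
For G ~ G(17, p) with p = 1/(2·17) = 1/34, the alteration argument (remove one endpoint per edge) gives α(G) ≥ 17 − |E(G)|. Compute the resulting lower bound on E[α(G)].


E[|E(G)|] = C(17, 2)·p = 136 · (1/34) = 4.
E[α(G)] ≥ n − E[|E(G)|] = 17 − 4 = 13.
Numerically: ≈ 13.00000.
(This is only a lower bound; the true E[α(G)] may be larger.)

E[α(G)] ≥ 13 ≈ 13.00000.


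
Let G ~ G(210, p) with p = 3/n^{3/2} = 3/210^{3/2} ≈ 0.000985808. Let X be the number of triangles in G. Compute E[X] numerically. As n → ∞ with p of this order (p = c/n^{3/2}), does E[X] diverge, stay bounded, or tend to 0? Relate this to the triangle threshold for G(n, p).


Number of potential triangles: C(210, 3) = 1521520.
Each occurs with probability p³ ≈ (0.000985808)³ ≈ 9.58025211e-10.
By linearity: E[X] = C(210, 3)·p³ ≈ 1521520 · 9.58025211e-10 ≈ 0.001458.
Since α = 3/2 > 1, p = c/n^{3/2} = o(1/n) is below the triangle threshold p ~ 1/n. Asymptotically E[X] ~ (c³/6)·n^{3(1−α)} = (3³/6)·n^{-1.5} → 0, so by Markov's inequality G has no triangles w.h.p.

E[X] ≈ 0.001458; in regime p = Θ(1/n^{3/2}) E[X] tends to 0 (below the triangle threshold p ~ 1/n).


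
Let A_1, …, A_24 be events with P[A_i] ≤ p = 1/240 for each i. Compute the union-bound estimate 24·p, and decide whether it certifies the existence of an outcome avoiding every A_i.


Union bound: P[∪_{i=1}^{24} A_i] ≤ Σ_i P[A_i] ≤ 24·p = 24·(1/240) = 1/10.
Numerically: 1/10 ≈ 0.1000.
Is 1/10 < 1? YES.
Since P[∪ A_i] ≤ 1/10 < 1, the complement has P[∩ A_i^c] ≥ 1 − 1/10 = 9/10 > 0, so some outcome avoids every A_i.

24·p = 1/10 ≈ 0.1000; existence CERTIFIED by the union bound.


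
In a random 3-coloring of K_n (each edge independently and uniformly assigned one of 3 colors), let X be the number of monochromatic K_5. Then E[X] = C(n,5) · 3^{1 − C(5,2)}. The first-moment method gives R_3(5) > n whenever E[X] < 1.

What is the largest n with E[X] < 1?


We need C(n, 5) · 3^{1 − 10} < 1, i.e. C(n, 5) < 3^{10 − 1} = 19683.
Check values of n near the boundary:
  n = 16: C(16, 5) = 4368; 4368 < 19683? YES
  n = 17: C(17, 5) = 6188; 6188 < 19683? YES
  n = 18: C(18, 5) = 8568; 8568 < 19683? YES
  n = 19: C(19, 5) = 11628; 11628 < 19683? YES
  n = 20: C(20, 5) = 15504; 15504 < 19683? YES
  n = 21: C(21, 5) = 20349; 20349 < 19683? NO
  n = 22: C(22, 5) = 26334; 26334 < 19683? NO
  n = 23: C(23, 5) = 33649; 33649 < 19683? NO
The largest n with C(n, 5) < 19683 is n = 20 (where E[X] = 5168/6561 ≈ 0.78768). Hence R_3(5) > 20, i.e. R_3(5) ≥ 21.

Largest n = 20; hence R_3(5) > 20.


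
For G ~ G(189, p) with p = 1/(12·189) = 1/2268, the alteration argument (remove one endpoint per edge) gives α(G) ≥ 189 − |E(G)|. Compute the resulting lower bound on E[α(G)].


E[|E(G)|] = C(189, 2)·p = 17766 · (1/2268) = 47/6.
E[α(G)] ≥ n − E[|E(G)|] = 189 − 47/6 = 1087/6.
Numerically: ≈ 181.16667.
(This is only a lower bound; the true E[α(G)] may be larger.)

E[α(G)] ≥ 1087/6 ≈ 181.16667.


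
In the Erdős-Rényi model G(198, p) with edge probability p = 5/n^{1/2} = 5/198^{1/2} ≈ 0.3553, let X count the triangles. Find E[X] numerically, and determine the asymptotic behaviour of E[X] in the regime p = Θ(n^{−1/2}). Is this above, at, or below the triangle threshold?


Number of potential triangles: C(198, 3) = 1274196.
Each occurs with probability p³ ≈ (0.3553)³ ≈ 4.486547e-02.
By linearity: E[X] = C(198, 3)·p³ ≈ 1274196 · 4.486547e-02 ≈ 57167.4032.
Since α = 1/2 < 1, p = c/n^{1/2} ≫ 1/n is above the triangle threshold p ~ 1/n. Asymptotically E[X] ~ (c³/6)·n^{3(1−α)} = (5³/6)·n^{1.5} → ∞; triangles are abundant w.h.p.

E[X] ≈ 57167.4032; in regime p = Θ(1/n^{1/2}) E[X] diverges (above the triangle threshold p ~ 1/n).


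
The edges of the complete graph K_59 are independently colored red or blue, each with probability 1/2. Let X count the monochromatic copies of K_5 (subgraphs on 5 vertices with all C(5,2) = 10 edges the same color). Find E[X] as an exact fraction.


Let X = Σ_S X_S over the C(59, 5) = 5006386 subsets S of size 5, where X_S = 1 if the K_5 on S is monochromatic.
For a fixed S, the K_5 on S has C(5, 2) = 10 edges. P[all 10 edges red] = (1/2)^10, and likewise for blue, so P[monochromatic] = 2·(1/2)^10 = 2^{1 − 10} = 1/512.
By linearity: E[X] = C(59, 5) · 2^{1 − 10} = 5006386 · 1/512 = 2503193/256.
Numerically: E[X] ≈ 9778.0977.

E[X] = C(59,5)·2^(1−C(5,2)) = 2503193/256 ≈ 9778.0977.


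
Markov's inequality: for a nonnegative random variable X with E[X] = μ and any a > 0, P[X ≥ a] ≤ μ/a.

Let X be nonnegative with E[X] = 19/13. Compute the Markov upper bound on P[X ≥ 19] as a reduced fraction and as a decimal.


μ = E[X] = 19/13, a = 19.
Markov: P[X ≥ 19] ≤ μ/a = (19/13)/19 = 1/13.
Numerically: ≈ 0.0769.
(Since a = 19 > μ = 1.4615, the bound 1/13 is < 1 and informative.)

P[X ≥ 19] ≤ 1/13 ≈ 0.0769.


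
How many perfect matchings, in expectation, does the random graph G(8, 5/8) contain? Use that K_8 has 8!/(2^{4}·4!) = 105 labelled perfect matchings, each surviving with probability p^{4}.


K_8 has 8!/(2^{4}·4!) = 105 labelled perfect matchings.
For each such perfect matching H, let X_H = 1 if all 4 edges of H are present in G. Then P[X_H = 1] = p^{4} = (5/8)^{4} = 625/4096.
Summing the indicators: E[X] = Σ_H E[X_H] = 105 · p^{4} = 105 · 625/4096 = 65625/4096.
Numerically: E[X] ≈ 16.02.

E[X] = 105 · (5/8)^{4} = 65625/4096 ≈ 16.02.


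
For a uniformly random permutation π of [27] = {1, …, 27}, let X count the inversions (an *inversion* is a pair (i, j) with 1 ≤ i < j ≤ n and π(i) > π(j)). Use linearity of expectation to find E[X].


Write X = Σ X_I over the C(27, 2) = 351 pairs i < j, with X_I the indicator of one inversion.
There are 351 indicators.
For each fixed pair i < j, the values π(i) and π(j) are two distinct elements of {1, …, 27} in uniformly random order; by symmetry P[π(i) > π(j)] = 1/2.
By linearity: E[X] = 351 · (1/2) = C(27, 2) · (1/2) = 351/2 = 351/2 ≈ 175.50000.

E[X] = 351/2 = 175.50000.


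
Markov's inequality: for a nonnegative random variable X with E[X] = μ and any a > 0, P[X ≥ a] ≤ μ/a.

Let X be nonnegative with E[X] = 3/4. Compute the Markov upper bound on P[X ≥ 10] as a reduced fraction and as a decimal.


μ = E[X] = 3/4, a = 10.
Markov: P[X ≥ 10] ≤ μ/a = (3/4)/10 = 3/40.
Numerically: ≈ 0.07500.
(Since a = 10 > μ = 0.75000, the bound 3/40 is < 1 and informative.)

P[X ≥ 10] ≤ 3/40 ≈ 0.07500.


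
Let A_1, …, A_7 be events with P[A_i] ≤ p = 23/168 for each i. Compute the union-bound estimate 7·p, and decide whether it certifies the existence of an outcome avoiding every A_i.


Union bound: P[∪_{i=1}^{7} A_i] ≤ Σ_i P[A_i] ≤ 7·p = 7·(23/168) = 23/24.
Numerically: 23/24 ≈ 0.958333.
Is 23/24 < 1? YES.
Since P[∪ A_i] ≤ 23/24 < 1, the complement has P[∩ A_i^c] ≥ 1 − 23/24 = 1/24 > 0, so some outcome avoids every A_i.

7·p = 23/24 ≈ 0.958333; existence CERTIFIED by the union bound.


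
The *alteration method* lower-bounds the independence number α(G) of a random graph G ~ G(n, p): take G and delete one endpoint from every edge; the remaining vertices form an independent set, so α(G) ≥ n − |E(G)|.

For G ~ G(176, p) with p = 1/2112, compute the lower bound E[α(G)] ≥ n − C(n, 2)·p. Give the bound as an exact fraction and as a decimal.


E[|E(G)|] = C(176, 2)·p = 15400 · (1/2112) = 175/24.
E[α(G)] ≥ n − E[|E(G)|] = 176 − 175/24 = 4049/24.
Numerically: ≈ 168.708333.
(This is only a lower bound; the true E[α(G)] may be larger.)

E[α(G)] ≥ 4049/24 ≈ 168.708333.


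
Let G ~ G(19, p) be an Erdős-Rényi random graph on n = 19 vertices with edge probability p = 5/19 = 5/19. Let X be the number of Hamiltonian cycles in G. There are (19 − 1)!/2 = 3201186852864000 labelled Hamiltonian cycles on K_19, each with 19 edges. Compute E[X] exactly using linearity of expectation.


K_19 has (19 − 1)!/2 = 3201186852864000 labelled Hamiltonian cycles.
For each such Hamiltonian cycle H, let X_H = 1 if all 19 edges of H are present in G. Then P[X_H = 1] = p^{19} = (5/19)^{19} = 19073486328125/1978419655660313589123979.
By linearity: E[X] = Σ_H E[X_H] = 3201186852864000 · p^{19} = 3201186852864000 · 19073486328125/1978419655660313589123979 = 61057793671875000000000000000/1978419655660313589123979.
Numerically: E[X] ≈ 30861.9.

E[X] = 3201186852864000 · (5/19)^{19} = 61057793671875000000000000000/1978419655660313589123979 ≈ 30861.9.


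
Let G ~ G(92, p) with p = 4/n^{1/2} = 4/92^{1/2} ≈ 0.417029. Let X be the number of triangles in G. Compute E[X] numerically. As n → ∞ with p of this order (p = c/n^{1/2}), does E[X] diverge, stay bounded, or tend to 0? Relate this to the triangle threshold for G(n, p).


Number of potential triangles: C(92, 3) = 125580.
Each occurs with probability p³ ≈ (0.417029)³ ≈ 7.25267527e-02.
By linearity: E[X] = C(92, 3)·p³ ≈ 125580 · 7.25267527e-02 ≈ 9107.909606.
Since α = 1/2 < 1, p = c/n^{1/2} ≫ 1/n is above the triangle threshold p ~ 1/n. Asymptotically E[X] ~ (c³/6)·n^{3(1−α)} = (4³/6)·n^{1.5} → ∞; triangles are abundant w.h.p.

E[X] ≈ 9107.909606; in regime p = Θ(1/n^{1/2}) E[X] diverges (above the triangle threshold p ~ 1/n).


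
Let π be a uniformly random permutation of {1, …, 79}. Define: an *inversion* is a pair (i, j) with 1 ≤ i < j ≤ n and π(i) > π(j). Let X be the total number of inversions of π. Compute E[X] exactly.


Write X = Σ X_I over the C(79, 2) = 3081 pairs i < j, with X_I the indicator of one inversion.
There are 3081 indicators.
For each fixed pair i < j, the values π(i) and π(j) are two distinct elements of {1, …, 79} in uniformly random order; by symmetry P[π(i) > π(j)] = 1/2.
By linearity: E[X] = 3081 · (1/2) = C(79, 2) · (1/2) = 3081/2 = 3081/2 ≈ 1540.50000.

E[X] = 3081/2 = 1540.50000.


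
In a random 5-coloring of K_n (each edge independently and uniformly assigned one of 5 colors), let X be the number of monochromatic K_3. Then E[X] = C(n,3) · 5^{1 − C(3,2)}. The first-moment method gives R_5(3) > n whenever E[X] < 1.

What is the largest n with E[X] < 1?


We need C(n, 3) · 5^{1 − 3} < 1, i.e. C(n, 3) < 5^{3 − 1} = 25.
Check values of n near the boundary:
  n = 4: C(4, 3) = 4; 4 < 25? YES
  n = 5: C(5, 3) = 10; 10 < 25? YES
  n = 6: C(6, 3) = 20; 20 < 25? YES
  n = 7: C(7, 3) = 35; 35 < 25? NO
  n = 8: C(8, 3) = 56; 56 < 25? NO
  n = 9: C(9, 3) = 84; 84 < 25? NO
The largest n with C(n, 3) < 25 is n = 6 (where E[X] = 4/5 ≈ 0.8000). Hence R_5(3) > 6, i.e. R_5(3) ≥ 7.

Largest n = 6; hence R_5(3) > 6.


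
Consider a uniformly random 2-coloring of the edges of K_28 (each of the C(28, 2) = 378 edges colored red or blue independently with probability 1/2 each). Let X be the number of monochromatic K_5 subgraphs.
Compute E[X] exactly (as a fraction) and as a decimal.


Let X = Σ_S X_S over the C(28, 5) = 98280 subsets S of size 5, where X_S = 1 if the K_5 on S is monochromatic.
For a fixed S, the K_5 on S has C(5, 2) = 10 edges. P[all 10 edges red] = (1/2)^10, and likewise for blue, so P[monochromatic] = 2·(1/2)^10 = 2^{1 − 10} = 1/512.
By linearity of expectation: E[X] = C(28, 5) · 2^{1 − 10} = 98280 · 1/512 = 12285/64.
Numerically: E[X] ≈ 191.95312.

E[X] = C(28,5)·2^(1−C(5,2)) = 12285/64 ≈ 191.95312.


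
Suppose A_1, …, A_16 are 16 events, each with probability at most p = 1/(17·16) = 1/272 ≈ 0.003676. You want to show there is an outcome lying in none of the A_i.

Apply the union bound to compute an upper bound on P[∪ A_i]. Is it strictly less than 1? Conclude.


Union bound: P[∪_{i=1}^{16} A_i] ≤ Σ_i P[A_i] ≤ 16·p = 16·(1/272) = 1/17.
Numerically: 1/17 ≈ 0.058824.
Is 1/17 < 1? YES.
Since P[∪ A_i] ≤ 1/17 < 1, the complement has P[∩ A_i^c] ≥ 1 − 1/17 = 16/17 > 0, so some outcome avoids every A_i.

16·p = 1/17 ≈ 0.058824; existence CERTIFIED by the union bound.


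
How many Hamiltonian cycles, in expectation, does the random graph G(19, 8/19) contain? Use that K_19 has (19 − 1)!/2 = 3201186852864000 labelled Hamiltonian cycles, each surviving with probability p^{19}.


K_19 has (19 − 1)!/2 = 3201186852864000 labelled Hamiltonian cycles.
For each such Hamiltonian cycle H, let X_H = 1 if all 19 edges of H are present in G. Then P[X_H = 1] = p^{19} = (8/19)^{19} = 144115188075855872/1978419655660313589123979.
Summing the indicators: E[X] = Σ_H E[X_H] = 3201186852864000 · p^{19} = 3201186852864000 · 144115188075855872/1978419655660313589123979 = 461339645366452518590934417408000/1978419655660313589123979.
Numerically: E[X] ≈ 2.33e+08.

E[X] = 3201186852864000 · (8/19)^{19} = 461339645366452518590934417408000/1978419655660313589123979 ≈ 2.33e+08.


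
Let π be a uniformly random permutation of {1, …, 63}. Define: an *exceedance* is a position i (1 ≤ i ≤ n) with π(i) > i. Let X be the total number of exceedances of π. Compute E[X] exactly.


Write X = Σ_{i=1}^{63} X_i, where X_i = 1_{π(i) > i}.
For each fixed i, π(i) is uniform over {1, …, 63} (marginal of a uniform permutation), so P[π(i) > i] = (n − i)/n. Summing: Σ_{i=1}^{63} (n − i)/n = (0 + 1 + … + 62)/63 = 63(63 − 1)/(2·63) = (63 − 1)/2.
Hence E[X] = Σ_{i=1}^{63} (63 − i)/63 = 31 ≈ 31.0000.

E[X] = 31 = 31.0000.


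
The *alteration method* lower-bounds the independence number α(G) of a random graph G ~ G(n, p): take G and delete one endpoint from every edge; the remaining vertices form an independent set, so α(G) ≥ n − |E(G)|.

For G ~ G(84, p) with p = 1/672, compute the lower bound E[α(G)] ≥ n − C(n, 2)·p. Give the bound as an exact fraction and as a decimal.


E[|E(G)|] = C(84, 2)·p = 3486 · (1/672) = 83/16.
E[α(G)] ≥ n − E[|E(G)|] = 84 − 83/16 = 1261/16.
Numerically: ≈ 78.8125.
(This is only a lower bound; the true E[α(G)] may be larger.)

E[α(G)] ≥ 1261/16 ≈ 78.8125.


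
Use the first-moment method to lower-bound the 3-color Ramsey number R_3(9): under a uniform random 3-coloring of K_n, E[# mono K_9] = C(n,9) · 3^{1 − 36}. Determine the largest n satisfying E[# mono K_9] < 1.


We need C(n, 9) · 3^{1 − 36} < 1, i.e. C(n, 9) < 3^{36 − 1} = 50031545098999707.
Check values of n near the boundary:
  n = 295: C(295, 9) = 41221140106119260; 41221140106119260 < 50031545098999707? YES
  n = 296: C(296, 9) = 42513789098994080; 42513789098994080 < 50031545098999707? YES
  n = 297: C(297, 9) = 43842345008337645; 43842345008337645 < 50031545098999707? YES
  n = 298: C(298, 9) = 45207677551849890; 45207677551849890 < 50031545098999707? YES
  n = 299: C(299, 9) = 46610674441390059; 46610674441390059 < 50031545098999707? YES
  n = 300: C(300, 9) = 48052241692154700; 48052241692154700 < 50031545098999707? YES
  n = 301: C(301, 9) = 49533303936090975; 49533303936090975 < 50031545098999707? YES
  n = 302: C(302, 9) = 51054804739588650; 51054804739588650 < 50031545098999707? NO
The largest n with C(n, 9) < 50031545098999707 is n = 301 (where E[X] = 16511101312030325/16677181699666569 ≈ 0.9900415). Hence R_3(9) > 301, i.e. R_3(9) ≥ 302.

Largest n = 301; hence R_3(9) > 301.


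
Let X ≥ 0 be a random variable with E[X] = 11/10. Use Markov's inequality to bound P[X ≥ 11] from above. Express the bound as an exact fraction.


μ = E[X] = 11/10, a = 11.
Markov: P[X ≥ 11] ≤ μ/a = (11/10)/11 = 1/10.
Numerically: ≈ 0.100000.
(Since a = 11 > μ = 1.100000, the bound 1/10 is < 1 and informative.)

P[X ≥ 11] ≤ 1/10 ≈ 0.100000.


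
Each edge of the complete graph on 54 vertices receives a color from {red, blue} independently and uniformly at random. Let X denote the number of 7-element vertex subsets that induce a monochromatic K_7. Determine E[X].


Let X = Σ_S X_S over the C(54, 7) = 177100560 subsets S of size 7, where X_S = 1 if the K_7 on S is monochromatic.
For a fixed S, the K_7 on S has C(7, 2) = 21 edges. P[all 21 edges red] = (1/2)^21, and likewise for blue, so P[monochromatic] = 2·(1/2)^21 = 2^{1 − 21} = 1/1048576.
By linearity of expectation: E[X] = C(54, 7) · 2^{1 − 21} = 177100560 · 1/1048576 = 11068785/65536.
Numerically: E[X] ≈ 168.896.

E[X] = C(54,7)·2^(1−C(7,2)) = 11068785/65536 ≈ 168.896.


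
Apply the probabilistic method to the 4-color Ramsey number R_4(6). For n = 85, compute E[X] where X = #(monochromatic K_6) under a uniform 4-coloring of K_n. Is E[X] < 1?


E[X] = C(85, 6) · 4^{1 − 15} = 437353560 · 4^{−14} = 437353560/268435456.
As a reduced fraction: E[X] = 54669195/33554432 ≈ 1.6293.
Is E[X] < 1? NO.
Since E[X] ≥ 1, the first-moment bound is inconclusive at n = 85; it does NOT by itself certify R_4(6) > 85.

E[X] = 54669195/33554432 ≈ 1.6293; E[X] ≥ 1; first-moment method inconclusive here.


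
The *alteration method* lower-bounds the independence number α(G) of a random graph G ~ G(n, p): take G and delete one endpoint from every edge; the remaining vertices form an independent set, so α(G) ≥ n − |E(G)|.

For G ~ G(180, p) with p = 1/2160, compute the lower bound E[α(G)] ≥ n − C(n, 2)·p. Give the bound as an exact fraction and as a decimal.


E[|E(G)|] = C(180, 2)·p = 16110 · (1/2160) = 179/24.
E[α(G)] ≥ n − E[|E(G)|] = 180 − 179/24 = 4141/24.
Numerically: ≈ 172.542.
(This is only a lower bound; the true E[α(G)] may be larger.)

E[α(G)] ≥ 4141/24 ≈ 172.542.


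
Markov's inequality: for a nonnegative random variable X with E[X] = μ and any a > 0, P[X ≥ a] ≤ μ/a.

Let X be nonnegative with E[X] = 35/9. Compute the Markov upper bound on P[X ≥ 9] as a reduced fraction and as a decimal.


μ = E[X] = 35/9, a = 9.
Markov: P[X ≥ 9] ≤ μ/a = (35/9)/9 = 35/81.
Numerically: ≈ 0.4321.
(Since a = 9 > μ = 3.8889, the bound 35/81 is < 1 and informative.)

P[X ≥ 9] ≤ 35/81 ≈ 0.4321.
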